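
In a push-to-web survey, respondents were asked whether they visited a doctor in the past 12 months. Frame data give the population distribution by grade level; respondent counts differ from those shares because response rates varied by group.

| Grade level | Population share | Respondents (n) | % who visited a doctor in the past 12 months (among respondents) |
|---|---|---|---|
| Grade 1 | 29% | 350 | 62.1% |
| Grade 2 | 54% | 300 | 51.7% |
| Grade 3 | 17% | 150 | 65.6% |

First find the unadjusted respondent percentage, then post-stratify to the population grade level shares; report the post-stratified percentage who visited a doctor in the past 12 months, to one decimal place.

57.1%

Unadjusted (pooled respondent) estimate weights by respondent counts:
  (350/800)×62.1 + (300/800)×51.7 + (150/800)×65.6 = 58.8563%
Post-stratifying to population shares instead:
  0.29×62.1 + 0.54×51.7 + 0.17×65.6 = 57.079%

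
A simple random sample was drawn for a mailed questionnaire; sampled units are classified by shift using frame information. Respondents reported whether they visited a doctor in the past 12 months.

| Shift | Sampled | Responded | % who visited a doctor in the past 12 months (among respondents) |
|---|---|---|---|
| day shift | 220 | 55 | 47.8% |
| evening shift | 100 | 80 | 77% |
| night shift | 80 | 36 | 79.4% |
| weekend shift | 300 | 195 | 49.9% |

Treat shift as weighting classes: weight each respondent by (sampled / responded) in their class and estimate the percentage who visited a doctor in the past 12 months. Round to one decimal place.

56.5%

Response rates by class: day shift 55/220 = 25%, evening shift 80/100 = 80%, night shift 36/80 = 45%, weekend shift 195/300 = 65%.
Inverse-response-rate weighting restores each class to its sampled count, so class totals weight by n_sampled:
  day shift: 220 × 47.8 = 10,516
  evening shift: 100 × 77 = 7700
  night shift: 80 × 79.4 = 6352
  weekend shift: 300 × 49.9 = 14,970
Adjusted estimate = 39,538 / 700 = 56.4829 → 56.5%.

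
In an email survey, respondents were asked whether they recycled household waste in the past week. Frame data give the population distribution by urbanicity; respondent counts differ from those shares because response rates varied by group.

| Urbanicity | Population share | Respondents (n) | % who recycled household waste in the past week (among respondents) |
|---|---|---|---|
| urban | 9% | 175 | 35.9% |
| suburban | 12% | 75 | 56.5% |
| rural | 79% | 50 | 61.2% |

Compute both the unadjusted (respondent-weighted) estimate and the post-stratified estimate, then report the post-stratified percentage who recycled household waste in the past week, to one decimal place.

Without adjustment, the pooled respondent share is:
  (175/300)×35.9 + (75/300)×56.5 + (50/300)×61.2 = 45.2667%
Post-stratified estimate weights by population shares:
  0.09×35.9 + 0.12×56.5 + 0.79×61.2 = 58.359%

58.4%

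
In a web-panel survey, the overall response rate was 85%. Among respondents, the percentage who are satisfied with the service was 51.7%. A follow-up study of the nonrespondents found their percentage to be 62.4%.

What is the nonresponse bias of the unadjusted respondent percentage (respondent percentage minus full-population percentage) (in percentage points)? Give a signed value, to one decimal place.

Nonresponse fraction = 1 − 0.85 = 0.15.
Bias = (nonresponse fraction) × (respondent percentage − nonrespondent percentage)
     = 0.15 × (51.7 − 62.4) = 0.15 × -10.7 = -1.605.

-1.6 percentage points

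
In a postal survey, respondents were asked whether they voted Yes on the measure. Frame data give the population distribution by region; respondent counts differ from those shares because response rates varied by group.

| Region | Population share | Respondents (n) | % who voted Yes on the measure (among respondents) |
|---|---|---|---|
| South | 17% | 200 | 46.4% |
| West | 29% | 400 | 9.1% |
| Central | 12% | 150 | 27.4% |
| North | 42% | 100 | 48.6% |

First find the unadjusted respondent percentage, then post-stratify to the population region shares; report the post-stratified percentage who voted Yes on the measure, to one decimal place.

Without adjustment, the pooled respondent share is:
  (200/850)×46.4 + (400/850)×9.1 + (150/850)×27.4 + (100/850)×48.6 = 25.7529%
Post-stratifying to population shares instead:
  0.17×46.4 + 0.29×9.1 + 0.12×27.4 + 0.42×48.6 = 34.227%

34.2%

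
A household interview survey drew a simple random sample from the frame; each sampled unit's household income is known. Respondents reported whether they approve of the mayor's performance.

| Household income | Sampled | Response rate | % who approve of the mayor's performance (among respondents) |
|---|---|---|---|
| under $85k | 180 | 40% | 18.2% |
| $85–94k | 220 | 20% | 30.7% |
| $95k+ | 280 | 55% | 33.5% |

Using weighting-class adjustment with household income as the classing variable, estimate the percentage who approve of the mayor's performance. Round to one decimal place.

28.5%

With weight = n_sampled/n_responded per class, the weighted class total is n_sampled:
  under $85k: 180 × 18.2 = 3276
  $85–94k: 220 × 30.7 = 6754
  $95k+: 280 × 33.5 = 9380
Adjusted estimate = 19,410 / 680 = 28.5441 → 28.5%.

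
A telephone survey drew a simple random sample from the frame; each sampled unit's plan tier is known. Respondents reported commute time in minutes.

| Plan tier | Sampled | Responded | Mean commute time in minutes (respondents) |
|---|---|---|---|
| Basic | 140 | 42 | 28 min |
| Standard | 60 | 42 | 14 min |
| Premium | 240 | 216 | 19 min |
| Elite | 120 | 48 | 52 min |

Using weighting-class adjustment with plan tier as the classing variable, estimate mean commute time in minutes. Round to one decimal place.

Class response rates: Basic 42/140 = 30%, Standard 42/60 = 70%, Premium 216/240 = 90%, Elite 48/120 = 40%.
Each respondent's weight = sampled/responded in their class; summing within a class gives n_sampled, so:
  Basic: 140 × 28 = 3920
  Standard: 60 × 14 = 840
  Premium: 240 × 19 = 4560
  Elite: 120 × 52 = 6240
Adjusted estimate = 15,560 / 560 = 27.7857 → 27.8.

27.8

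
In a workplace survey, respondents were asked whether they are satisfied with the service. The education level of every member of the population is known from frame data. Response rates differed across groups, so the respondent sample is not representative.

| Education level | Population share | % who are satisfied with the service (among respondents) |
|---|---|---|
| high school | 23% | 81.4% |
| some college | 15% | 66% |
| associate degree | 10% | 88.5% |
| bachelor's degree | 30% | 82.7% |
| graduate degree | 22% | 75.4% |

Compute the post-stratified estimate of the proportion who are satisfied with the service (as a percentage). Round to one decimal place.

78.9%

Weight each group's respondent value by its population share:
  high school: 0.23 × 81.4 = 18.722
  some college: 0.15 × 66 = 9.9
  associate degree: 0.1 × 88.5 = 8.85
  bachelor's degree: 0.3 × 82.7 = 24.81
  graduate degree: 0.22 × 75.4 = 16.588
Post-stratified estimate = 78.87 → 78.9%.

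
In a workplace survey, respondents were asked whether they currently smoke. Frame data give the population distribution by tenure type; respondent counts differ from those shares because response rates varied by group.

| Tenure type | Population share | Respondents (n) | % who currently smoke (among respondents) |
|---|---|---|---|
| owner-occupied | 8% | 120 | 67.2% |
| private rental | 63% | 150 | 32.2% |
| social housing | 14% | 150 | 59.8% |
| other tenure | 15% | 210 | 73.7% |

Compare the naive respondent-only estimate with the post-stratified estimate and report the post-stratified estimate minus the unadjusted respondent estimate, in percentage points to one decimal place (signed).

Naive respondent-only estimate (weights = respondent counts):
  (120/630)×67.2 + (150/630)×32.2 + (150/630)×59.8 + (210/630)×73.7 = 59.2714%
Post-stratifying to population shares instead:
  0.08×67.2 + 0.63×32.2 + 0.14×59.8 + 0.15×73.7 = 45.089%
Difference = 45.089 − 59.2714 = -14.1824 pp.

-14.2 percentage points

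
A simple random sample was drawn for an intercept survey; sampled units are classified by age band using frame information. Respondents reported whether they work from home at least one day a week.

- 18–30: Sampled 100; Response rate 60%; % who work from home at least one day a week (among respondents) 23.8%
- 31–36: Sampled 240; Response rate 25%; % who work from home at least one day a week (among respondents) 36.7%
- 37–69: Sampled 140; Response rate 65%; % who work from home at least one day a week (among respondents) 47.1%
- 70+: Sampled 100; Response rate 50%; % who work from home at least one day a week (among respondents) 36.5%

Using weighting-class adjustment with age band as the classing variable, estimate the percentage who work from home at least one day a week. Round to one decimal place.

37.0%

Weighting each respondent by the inverse class response rate inflates each class back to its sampled size, so the class weight is n_sampled:
  18–30: 100 × 23.8 = 2380
  31–36: 240 × 36.7 = 8808
  37–69: 140 × 47.1 = 6594
  70+: 100 × 36.5 = 3650
Adjusted estimate = 21,432 / 580 = 36.9517 → 37.0%.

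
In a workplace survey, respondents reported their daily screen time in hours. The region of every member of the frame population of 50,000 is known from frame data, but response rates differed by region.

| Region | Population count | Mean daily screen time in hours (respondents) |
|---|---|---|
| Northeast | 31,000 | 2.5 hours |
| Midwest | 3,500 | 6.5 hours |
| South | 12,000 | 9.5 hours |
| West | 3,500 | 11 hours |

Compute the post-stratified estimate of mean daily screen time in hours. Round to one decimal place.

Reweight to the known region distribution:
  Northeast: (31,000/50,000) × 2.5 = 1.55
  Midwest: (3,500/50,000) × 6.5 = 0.455
  South: (12,000/50,000) × 9.5 = 2.28
  West: (3,500/50,000) × 11 = 0.77
Post-stratified estimate = 5.055 → 5.1.

5.1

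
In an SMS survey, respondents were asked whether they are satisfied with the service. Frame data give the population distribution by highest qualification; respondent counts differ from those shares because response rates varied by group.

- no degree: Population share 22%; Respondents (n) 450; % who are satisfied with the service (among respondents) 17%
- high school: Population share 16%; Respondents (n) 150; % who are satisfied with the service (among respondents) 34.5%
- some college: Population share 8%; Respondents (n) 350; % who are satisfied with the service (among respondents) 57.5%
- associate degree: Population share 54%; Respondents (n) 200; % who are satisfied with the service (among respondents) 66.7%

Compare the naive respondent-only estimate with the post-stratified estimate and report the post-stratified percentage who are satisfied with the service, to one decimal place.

Unadjusted (pooled respondent) estimate weights by respondent counts:
  (450/1150)×17 + (150/1150)×34.5 + (350/1150)×57.5 + (200/1150)×66.7 = 40.2522%
Post-stratified estimate weights by population shares:
  0.22×17 + 0.16×34.5 + 0.08×57.5 + 0.54×66.7 = 49.878%

49.9%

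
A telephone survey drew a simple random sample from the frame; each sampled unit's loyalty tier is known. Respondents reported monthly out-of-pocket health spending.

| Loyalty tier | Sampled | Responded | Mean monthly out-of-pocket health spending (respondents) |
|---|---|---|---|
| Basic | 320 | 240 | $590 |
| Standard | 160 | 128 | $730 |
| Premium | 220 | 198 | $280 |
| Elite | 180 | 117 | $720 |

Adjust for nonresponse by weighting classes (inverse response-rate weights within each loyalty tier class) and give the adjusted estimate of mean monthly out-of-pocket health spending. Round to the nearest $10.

Class response rates: Basic 240/320 = 75%, Standard 128/160 = 80%, Premium 198/220 = 90%, Elite 117/180 = 65%.
With weight = n_sampled/n_responded per class, the weighted class total is n_sampled:
  Basic: 320 × 590 = 188,800
  Standard: 160 × 730 = 116,800
  Premium: 220 × 280 = 61,600
  Elite: 180 × 720 = 129,600
Adjusted estimate = 496,800 / 880 = 564.545 → $560.

$560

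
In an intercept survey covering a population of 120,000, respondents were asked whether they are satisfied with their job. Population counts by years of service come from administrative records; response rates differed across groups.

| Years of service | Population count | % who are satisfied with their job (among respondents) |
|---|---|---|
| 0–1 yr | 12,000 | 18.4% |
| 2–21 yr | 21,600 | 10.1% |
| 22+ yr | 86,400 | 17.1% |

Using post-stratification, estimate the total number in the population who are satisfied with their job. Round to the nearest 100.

Each cell contributes its population count × the respondent rate:
  0–1 yr: 12,000 × 18.4% = 2208
  2–21 yr: 21,600 × 10.1% = 2181.6
  22+ yr: 86,400 × 17.1% = 14774.4
Estimated total = 19,164 → 19,200.

19,200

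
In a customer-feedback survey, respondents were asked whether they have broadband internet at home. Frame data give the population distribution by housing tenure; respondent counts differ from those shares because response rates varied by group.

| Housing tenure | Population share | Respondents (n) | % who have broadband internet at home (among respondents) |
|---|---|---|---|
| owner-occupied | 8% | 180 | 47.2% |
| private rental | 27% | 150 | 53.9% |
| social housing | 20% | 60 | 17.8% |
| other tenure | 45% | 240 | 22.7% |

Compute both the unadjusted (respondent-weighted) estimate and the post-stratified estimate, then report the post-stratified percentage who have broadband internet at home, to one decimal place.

Naive respondent-only estimate (weights = respondent counts):
  (180/630)×47.2 + (150/630)×53.9 + (60/630)×17.8 + (240/630)×22.7 = 36.6619%
Reweighting by population housing tenure shares:
  0.08×47.2 + 0.27×53.9 + 0.2×17.8 + 0.45×22.7 = 32.104%

32.1%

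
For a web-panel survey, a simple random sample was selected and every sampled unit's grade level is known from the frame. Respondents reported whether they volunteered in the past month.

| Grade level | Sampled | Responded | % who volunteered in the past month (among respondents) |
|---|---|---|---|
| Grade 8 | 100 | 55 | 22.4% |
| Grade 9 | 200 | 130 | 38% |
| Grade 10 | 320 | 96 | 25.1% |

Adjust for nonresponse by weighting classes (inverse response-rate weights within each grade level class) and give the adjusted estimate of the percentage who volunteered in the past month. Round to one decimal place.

Class response rates: Grade 8 55/100 = 55%, Grade 9 130/200 = 65%, Grade 10 96/320 = 30%.
Weighting each respondent by the inverse class response rate inflates each class back to its sampled size, so the class weight is n_sampled:
  Grade 8: 100 × 22.4 = 2240
  Grade 9: 200 × 38 = 7600
  Grade 10: 320 × 25.1 = 8032
Adjusted estimate = 17,872 / 620 = 28.8258 → 28.8%.

28.8%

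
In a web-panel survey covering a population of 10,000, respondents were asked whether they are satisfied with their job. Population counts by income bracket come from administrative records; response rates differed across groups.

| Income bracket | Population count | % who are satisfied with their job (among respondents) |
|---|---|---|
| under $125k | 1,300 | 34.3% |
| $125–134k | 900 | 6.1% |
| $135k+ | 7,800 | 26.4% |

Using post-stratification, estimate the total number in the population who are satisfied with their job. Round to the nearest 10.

Each cell contributes its population count × the respondent rate:
  under $125k: 1,300 × 34.3% = 445.9
  $125–134k: 900 × 6.1% = 54.9
  $135k+: 7,800 × 26.4% = 2059.2
Estimated total = 2560 → 2,560.

2,560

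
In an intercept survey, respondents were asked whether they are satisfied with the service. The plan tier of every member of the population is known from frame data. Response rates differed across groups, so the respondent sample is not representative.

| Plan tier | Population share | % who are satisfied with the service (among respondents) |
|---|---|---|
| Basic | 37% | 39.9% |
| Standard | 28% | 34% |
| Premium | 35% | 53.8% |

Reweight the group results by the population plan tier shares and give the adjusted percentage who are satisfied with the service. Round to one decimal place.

43.1%

Each cell contributes population-share × respondent value:
  Basic: 0.37 × 39.9 = 14.763
  Standard: 0.28 × 34 = 9.52
  Premium: 0.35 × 53.8 = 18.83
Post-stratified estimate = 43.113 → 43.1%.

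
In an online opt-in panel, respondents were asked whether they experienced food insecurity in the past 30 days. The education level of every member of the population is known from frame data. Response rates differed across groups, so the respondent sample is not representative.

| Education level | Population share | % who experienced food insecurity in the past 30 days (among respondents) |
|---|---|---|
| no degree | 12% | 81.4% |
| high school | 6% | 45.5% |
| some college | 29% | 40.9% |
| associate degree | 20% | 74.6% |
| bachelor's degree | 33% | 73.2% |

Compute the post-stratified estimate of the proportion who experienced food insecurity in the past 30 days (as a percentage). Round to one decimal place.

63.4%

Post-stratification weights by population share, not respondent share:
  no degree: 0.12 × 81.4 = 9.768
  high school: 0.06 × 45.5 = 2.73
  some college: 0.29 × 40.9 = 11.861
  associate degree: 0.2 × 74.6 = 14.92
  bachelor's degree: 0.33 × 73.2 = 24.156
Post-stratified estimate = 63.435 → 63.4%.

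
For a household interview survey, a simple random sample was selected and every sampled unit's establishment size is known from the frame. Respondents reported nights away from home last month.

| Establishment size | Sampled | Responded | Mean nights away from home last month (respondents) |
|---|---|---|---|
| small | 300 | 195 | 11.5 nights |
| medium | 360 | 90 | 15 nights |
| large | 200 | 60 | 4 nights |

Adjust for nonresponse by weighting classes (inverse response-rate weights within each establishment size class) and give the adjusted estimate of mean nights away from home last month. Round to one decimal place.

11.2

Response rates by class: small 195/300 = 65%, medium 90/360 = 25%, large 60/200 = 30%.
Weighting each respondent by the inverse class response rate inflates each class back to its sampled size, so the class weight is n_sampled:
  small: 300 × 11.5 = 3450
  medium: 360 × 15 = 5400
  large: 200 × 4 = 800
Adjusted estimate = 9650 / 860 = 11.2209 → 11.2.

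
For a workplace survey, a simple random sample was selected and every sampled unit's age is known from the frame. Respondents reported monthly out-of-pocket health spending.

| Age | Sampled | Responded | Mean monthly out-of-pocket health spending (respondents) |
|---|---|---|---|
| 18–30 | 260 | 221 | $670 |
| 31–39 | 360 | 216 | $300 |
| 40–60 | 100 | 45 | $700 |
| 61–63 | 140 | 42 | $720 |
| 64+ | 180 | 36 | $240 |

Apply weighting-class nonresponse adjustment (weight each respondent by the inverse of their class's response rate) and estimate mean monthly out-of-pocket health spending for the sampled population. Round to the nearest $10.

$480

Response rates by class: 18–30 221/260 = 85%, 31–39 216/360 = 60%, 40–60 45/100 = 45%, 61–63 42/140 = 30%, 64+ 36/180 = 20%.
With weight = n_sampled/n_responded per class, the weighted class total is n_sampled:
  18–30: 260 × 670 = 174,200
  31–39: 360 × 300 = 108,000
  40–60: 100 × 700 = 70,000
  61–63: 140 × 720 = 100,800
  64+: 180 × 240 = 43,200
Adjusted estimate = 496,200 / 1,040 = 477.115 → $480.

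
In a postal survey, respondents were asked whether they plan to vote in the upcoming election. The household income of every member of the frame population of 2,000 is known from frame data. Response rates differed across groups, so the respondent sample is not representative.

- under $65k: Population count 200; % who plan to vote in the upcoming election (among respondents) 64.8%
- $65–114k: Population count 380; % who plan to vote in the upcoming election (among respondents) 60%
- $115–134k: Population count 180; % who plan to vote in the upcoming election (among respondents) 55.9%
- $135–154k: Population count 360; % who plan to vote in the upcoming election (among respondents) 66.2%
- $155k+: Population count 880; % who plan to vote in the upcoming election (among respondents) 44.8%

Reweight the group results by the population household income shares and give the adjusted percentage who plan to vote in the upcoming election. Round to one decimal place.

Weight each group's respondent value by its population share:
  under $65k: (200/2,000) × 64.8 = 6.48
  $65–114k: (380/2,000) × 60 = 11.4
  $115–134k: (180/2,000) × 55.9 = 5.031
  $135–154k: (360/2,000) × 66.2 = 11.916
  $155k+: (880/2,000) × 44.8 = 19.712
Post-stratified estimate = 54.539 → 54.5%.

54.5%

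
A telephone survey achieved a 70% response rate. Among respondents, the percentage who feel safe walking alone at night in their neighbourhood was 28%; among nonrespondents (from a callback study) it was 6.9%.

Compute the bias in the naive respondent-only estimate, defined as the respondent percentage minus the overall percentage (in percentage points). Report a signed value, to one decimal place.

Nonresponse fraction = 1 − 0.7 = 0.3.
Bias = (nonresponse fraction) × (respondent percentage − nonrespondent percentage)
     = 0.3 × (28 − 6.9) = 0.3 × 21.1 = 6.33.

+6.3 percentage points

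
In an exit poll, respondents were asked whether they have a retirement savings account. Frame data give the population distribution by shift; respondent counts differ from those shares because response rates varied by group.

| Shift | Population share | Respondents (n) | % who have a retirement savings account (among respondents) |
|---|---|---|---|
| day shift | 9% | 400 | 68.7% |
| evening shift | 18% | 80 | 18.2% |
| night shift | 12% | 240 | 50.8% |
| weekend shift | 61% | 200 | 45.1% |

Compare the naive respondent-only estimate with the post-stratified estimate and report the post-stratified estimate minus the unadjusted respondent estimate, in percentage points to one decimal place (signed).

-11.4 percentage points

Without adjustment, the pooled respondent share is:
  (400/920)×68.7 + (80/920)×18.2 + (240/920)×50.8 + (200/920)×45.1 = 54.5087%
Reweighting by population shift shares:
  0.09×68.7 + 0.18×18.2 + 0.12×50.8 + 0.61×45.1 = 43.066%
Difference = 43.066 − 54.5087 = -11.4427 pp.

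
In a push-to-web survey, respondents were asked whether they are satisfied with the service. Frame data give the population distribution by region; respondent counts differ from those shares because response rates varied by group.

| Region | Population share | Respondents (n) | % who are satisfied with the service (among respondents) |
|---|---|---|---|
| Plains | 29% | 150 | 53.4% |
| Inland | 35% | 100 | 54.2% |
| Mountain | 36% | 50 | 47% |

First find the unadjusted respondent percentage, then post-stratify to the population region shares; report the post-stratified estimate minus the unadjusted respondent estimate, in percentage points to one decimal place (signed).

Without adjustment, the pooled respondent share is:
  (150/300)×53.4 + (100/300)×54.2 + (50/300)×47 = 52.6%
Reweighting by population region shares:
  0.29×53.4 + 0.35×54.2 + 0.36×47 = 51.376%
Difference = 51.376 − 52.6 = -1.224 pp.

-1.2 percentage points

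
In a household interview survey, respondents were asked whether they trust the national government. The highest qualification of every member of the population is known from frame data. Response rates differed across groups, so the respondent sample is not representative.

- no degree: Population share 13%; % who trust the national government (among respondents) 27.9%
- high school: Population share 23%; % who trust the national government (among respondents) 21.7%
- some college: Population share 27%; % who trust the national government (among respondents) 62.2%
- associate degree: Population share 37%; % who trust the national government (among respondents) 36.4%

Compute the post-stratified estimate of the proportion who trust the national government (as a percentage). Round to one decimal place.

38.9%

Weight each group's respondent value by its population share:
  no degree: 0.13 × 27.9 = 3.627
  high school: 0.23 × 21.7 = 4.991
  some college: 0.27 × 62.2 = 16.794
  associate degree: 0.37 × 36.4 = 13.468
Post-stratified estimate = 38.88 → 38.9%.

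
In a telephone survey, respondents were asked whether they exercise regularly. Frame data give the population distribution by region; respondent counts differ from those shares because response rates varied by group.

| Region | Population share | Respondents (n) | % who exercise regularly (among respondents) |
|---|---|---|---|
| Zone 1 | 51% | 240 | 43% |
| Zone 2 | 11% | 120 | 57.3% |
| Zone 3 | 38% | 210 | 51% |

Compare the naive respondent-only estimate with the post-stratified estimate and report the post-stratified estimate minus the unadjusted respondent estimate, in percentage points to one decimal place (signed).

-1.3 percentage points

Without adjustment, the pooled respondent share is:
  (240/570)×43 + (120/570)×57.3 + (210/570)×51 = 48.9579%
Post-stratifying to population shares instead:
  0.51×43 + 0.11×57.3 + 0.38×51 = 47.613%
Difference = 47.613 − 48.9579 = -1.3449 pp.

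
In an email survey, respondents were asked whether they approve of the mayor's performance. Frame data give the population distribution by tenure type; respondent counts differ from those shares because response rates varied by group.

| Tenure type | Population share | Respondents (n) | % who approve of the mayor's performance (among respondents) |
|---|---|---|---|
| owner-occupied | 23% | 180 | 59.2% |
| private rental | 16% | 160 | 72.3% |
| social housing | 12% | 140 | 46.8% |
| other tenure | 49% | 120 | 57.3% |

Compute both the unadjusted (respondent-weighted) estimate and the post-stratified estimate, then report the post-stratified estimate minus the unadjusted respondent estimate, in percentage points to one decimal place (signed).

-0.5 percentage points

Naive respondent-only estimate (weights = respondent counts):
  (180/600)×59.2 + (160/600)×72.3 + (140/600)×46.8 + (120/600)×57.3 = 59.42%
Reweighting by population tenure type shares:
  0.23×59.2 + 0.16×72.3 + 0.12×46.8 + 0.49×57.3 = 58.877%
Difference = 58.877 − 59.42 = -0.543 pp.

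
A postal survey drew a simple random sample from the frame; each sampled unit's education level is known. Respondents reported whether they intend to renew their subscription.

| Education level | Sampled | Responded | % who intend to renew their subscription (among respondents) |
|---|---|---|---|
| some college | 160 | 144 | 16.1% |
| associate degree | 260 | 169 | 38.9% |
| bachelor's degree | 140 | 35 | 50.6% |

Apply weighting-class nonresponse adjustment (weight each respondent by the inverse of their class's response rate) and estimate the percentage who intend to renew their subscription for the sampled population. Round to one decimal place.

Response rates by class: some college 144/160 = 90%, associate degree 169/260 = 65%, bachelor's degree 35/140 = 25%.
Inverse-response-rate weighting restores each class to its sampled count, so class totals weight by n_sampled:
  some college: 160 × 16.1 = 2576
  associate degree: 260 × 38.9 = 10,114
  bachelor's degree: 140 × 50.6 = 7084
Adjusted estimate = 19,774 / 560 = 35.3107 → 35.3%.

35.3%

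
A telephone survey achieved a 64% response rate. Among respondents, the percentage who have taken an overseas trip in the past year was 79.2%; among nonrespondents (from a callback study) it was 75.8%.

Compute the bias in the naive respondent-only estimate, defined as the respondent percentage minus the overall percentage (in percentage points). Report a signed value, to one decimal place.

+1.2 percentage points

Nonresponse fraction = 1 − 0.64 = 0.36.
Bias = (nonresponse fraction) × (respondent percentage − nonrespondent percentage)
     = 0.36 × (79.2 − 75.8) = 0.36 × 3.4 = 1.224.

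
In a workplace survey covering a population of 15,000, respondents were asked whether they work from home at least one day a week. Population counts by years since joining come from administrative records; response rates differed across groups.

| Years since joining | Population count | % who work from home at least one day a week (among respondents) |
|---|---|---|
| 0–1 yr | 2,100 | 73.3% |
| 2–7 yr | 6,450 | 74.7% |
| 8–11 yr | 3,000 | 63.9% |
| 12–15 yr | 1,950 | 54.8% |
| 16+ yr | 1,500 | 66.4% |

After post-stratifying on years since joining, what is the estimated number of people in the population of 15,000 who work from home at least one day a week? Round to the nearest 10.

10,340

Estimated count per cell = population count × respondent percentage:
  0–1 yr: 2,100 × 73.3% = 1539.3
  2–7 yr: 6,450 × 74.7% = 4818.15
  8–11 yr: 3,000 × 63.9% = 1917
  12–15 yr: 1,950 × 54.8% = 1068.6
  16+ yr: 1,500 × 66.4% = 996
Estimated total = 10339 → 10,340.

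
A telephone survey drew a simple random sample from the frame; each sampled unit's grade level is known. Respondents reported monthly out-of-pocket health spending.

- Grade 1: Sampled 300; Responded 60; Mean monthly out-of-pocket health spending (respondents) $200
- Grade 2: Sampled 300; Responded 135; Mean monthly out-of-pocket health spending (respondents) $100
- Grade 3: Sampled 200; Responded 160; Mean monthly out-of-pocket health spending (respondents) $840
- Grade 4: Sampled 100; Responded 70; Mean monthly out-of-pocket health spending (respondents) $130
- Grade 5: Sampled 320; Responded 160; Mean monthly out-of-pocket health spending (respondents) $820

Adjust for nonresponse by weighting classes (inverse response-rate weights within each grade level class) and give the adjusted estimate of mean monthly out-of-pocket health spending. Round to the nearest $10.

$440

Response rates by class: Grade 1 60/300 = 20%, Grade 2 135/300 = 45%, Grade 3 160/200 = 80%, Grade 4 70/100 = 70%, Grade 5 160/320 = 50%.
Weighting each respondent by the inverse class response rate inflates each class back to its sampled size, so the class weight is n_sampled:
  Grade 1: 300 × 200 = 60,000
  Grade 2: 300 × 100 = 30,000
  Grade 3: 200 × 840 = 168,000
  Grade 4: 100 × 130 = 13,000
  Grade 5: 320 × 820 = 262,400
Adjusted estimate = 533,400 / 1,220 = 437.213 → $440.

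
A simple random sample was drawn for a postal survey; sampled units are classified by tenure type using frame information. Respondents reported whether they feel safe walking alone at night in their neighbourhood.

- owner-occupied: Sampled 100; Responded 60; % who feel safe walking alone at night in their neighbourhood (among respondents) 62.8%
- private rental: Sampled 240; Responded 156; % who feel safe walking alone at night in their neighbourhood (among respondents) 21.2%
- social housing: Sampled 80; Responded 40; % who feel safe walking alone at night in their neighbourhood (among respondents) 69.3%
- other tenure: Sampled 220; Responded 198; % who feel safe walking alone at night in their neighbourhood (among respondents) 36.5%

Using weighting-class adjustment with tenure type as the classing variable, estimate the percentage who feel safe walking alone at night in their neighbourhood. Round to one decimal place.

Response rates by class: owner-occupied 60/100 = 60%, private rental 156/240 = 65%, social housing 40/80 = 50%, other tenure 198/220 = 90%.
Each respondent's weight = sampled/responded in their class; summing within a class gives n_sampled, so:
  owner-occupied: 100 × 62.8 = 6280
  private rental: 240 × 21.2 = 5088
  social housing: 80 × 69.3 = 5544
  other tenure: 220 × 36.5 = 8030
Adjusted estimate = 24,942 / 640 = 38.9719 → 39.0%.

39.0%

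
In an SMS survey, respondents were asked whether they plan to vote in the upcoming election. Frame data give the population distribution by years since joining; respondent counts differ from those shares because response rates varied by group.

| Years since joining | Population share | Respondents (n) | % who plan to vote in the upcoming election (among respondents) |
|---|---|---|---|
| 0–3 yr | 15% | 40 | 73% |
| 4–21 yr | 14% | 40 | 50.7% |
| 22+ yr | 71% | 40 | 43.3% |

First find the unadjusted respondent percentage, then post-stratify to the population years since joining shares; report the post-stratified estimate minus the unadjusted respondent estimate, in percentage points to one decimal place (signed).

Unadjusted (pooled respondent) estimate weights by respondent counts:
  (40/120)×73 + (40/120)×50.7 + (40/120)×43.3 = 55.6667%
Post-stratified estimate weights by population shares:
  0.15×73 + 0.14×50.7 + 0.71×43.3 = 48.791%
Difference = 48.791 − 55.6667 = -6.8757 pp.

-6.9 percentage points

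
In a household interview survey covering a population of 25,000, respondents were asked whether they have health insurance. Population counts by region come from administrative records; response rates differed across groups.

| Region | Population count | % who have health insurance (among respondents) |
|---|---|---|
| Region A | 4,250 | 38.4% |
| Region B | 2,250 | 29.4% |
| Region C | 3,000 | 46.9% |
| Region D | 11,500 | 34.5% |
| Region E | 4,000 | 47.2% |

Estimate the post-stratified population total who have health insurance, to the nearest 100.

Apply each group's respondent rate to its population count:
  Region A: 4,250 × 38.4% = 1632
  Region B: 2,250 × 29.4% = 661.5
  Region C: 3,000 × 46.9% = 1407
  Region D: 11,500 × 34.5% = 3967.5
  Region E: 4,000 × 47.2% = 1888
Estimated total = 9556 → 9,600.

9,600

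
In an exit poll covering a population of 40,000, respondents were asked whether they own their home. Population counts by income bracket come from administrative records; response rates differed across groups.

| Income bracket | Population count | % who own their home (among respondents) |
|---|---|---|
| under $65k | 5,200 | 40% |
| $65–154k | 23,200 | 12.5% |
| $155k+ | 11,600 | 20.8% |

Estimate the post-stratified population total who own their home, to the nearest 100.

Each cell contributes its population count × the respondent rate:
  under $65k: 5,200 × 40% = 2080
  $65–154k: 23,200 × 12.5% = 2900
  $155k+: 11,600 × 20.8% = 2412.8
Estimated total = 7392.8 → 7,400.

7,400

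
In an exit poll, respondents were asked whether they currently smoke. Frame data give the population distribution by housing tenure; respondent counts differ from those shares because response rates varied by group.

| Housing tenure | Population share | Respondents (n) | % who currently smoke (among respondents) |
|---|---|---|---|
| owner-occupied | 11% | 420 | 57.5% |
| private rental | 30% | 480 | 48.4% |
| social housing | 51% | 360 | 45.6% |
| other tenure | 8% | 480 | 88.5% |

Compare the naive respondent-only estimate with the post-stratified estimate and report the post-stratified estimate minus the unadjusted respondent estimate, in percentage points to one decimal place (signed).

-9.9 percentage points

Naive respondent-only estimate (weights = respondent counts):
  (420/1740)×57.5 + (480/1740)×48.4 + (360/1740)×45.6 + (480/1740)×88.5 = 61.0793%
Post-stratifying to population shares instead:
  0.11×57.5 + 0.3×48.4 + 0.51×45.6 + 0.08×88.5 = 51.181%
Difference = 51.181 − 61.0793 = -9.8983 pp.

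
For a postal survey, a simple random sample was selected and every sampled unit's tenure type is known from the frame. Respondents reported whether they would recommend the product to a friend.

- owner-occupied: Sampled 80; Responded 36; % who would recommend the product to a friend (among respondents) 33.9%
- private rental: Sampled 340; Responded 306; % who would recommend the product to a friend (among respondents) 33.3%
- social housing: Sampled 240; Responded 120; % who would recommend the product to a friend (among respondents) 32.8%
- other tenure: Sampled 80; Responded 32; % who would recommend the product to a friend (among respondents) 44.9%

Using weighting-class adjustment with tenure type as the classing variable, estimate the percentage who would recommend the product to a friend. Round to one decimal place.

Response rates by class: owner-occupied 36/80 = 45%, private rental 306/340 = 90%, social housing 120/240 = 50%, other tenure 32/80 = 40%.
Each respondent's weight = sampled/responded in their class; summing within a class gives n_sampled, so:
  owner-occupied: 80 × 33.9 = 2712
  private rental: 340 × 33.3 = 11322
  social housing: 240 × 32.8 = 7872
  other tenure: 80 × 44.9 = 3592
Adjusted estimate = 25498 / 740 = 34.4568 → 34.5%.

34.5%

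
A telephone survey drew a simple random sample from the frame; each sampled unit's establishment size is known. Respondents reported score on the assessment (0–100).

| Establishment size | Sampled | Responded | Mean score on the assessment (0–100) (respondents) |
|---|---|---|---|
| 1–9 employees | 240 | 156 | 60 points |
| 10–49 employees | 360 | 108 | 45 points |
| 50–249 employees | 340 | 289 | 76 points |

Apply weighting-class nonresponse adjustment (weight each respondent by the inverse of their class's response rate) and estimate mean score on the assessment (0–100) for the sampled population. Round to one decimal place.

Class response rates: 1–9 employees 156/240 = 65%, 10–49 employees 108/360 = 30%, 50–249 employees 289/340 = 85%.
Each respondent's weight = sampled/responded in their class; summing within a class gives n_sampled, so:
  1–9 employees: 240 × 60 = 14,400
  10–49 employees: 360 × 45 = 16,200
  50–249 employees: 340 × 76 = 25,840
Adjusted estimate = 56,440 / 940 = 60.0426 → 60.0.

60.0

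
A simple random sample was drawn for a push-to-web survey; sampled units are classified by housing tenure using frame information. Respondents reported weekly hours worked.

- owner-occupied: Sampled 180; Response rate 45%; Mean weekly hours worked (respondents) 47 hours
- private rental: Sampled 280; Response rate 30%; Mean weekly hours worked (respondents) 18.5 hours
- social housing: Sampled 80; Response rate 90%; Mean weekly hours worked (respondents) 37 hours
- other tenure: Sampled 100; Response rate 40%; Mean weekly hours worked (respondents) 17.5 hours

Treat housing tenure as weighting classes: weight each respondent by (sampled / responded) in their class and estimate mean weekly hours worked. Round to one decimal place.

28.7

With weight = n_sampled/n_responded per class, the weighted class total is n_sampled:
  owner-occupied: 180 × 47 = 8460
  private rental: 280 × 18.5 = 5180
  social housing: 80 × 37 = 2960
  other tenure: 100 × 17.5 = 1750
Adjusted estimate = 18,350 / 640 = 28.6719 → 28.7.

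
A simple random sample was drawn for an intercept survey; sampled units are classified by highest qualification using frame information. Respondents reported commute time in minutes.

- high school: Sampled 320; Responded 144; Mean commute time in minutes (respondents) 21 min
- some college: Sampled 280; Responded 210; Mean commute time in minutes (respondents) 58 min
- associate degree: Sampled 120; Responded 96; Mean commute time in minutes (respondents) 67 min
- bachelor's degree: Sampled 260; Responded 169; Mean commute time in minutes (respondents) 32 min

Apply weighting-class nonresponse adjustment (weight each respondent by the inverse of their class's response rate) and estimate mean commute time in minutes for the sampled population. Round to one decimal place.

40.1

Class response rates: high school 144/320 = 45%, some college 210/280 = 75%, associate degree 96/120 = 80%, bachelor's degree 169/260 = 65%.
Inverse-response-rate weighting restores each class to its sampled count, so class totals weight by n_sampled:
  high school: 320 × 21 = 6720
  some college: 280 × 58 = 16,240
  associate degree: 120 × 67 = 8040
  bachelor's degree: 260 × 32 = 8320
Adjusted estimate = 39,320 / 980 = 40.1224 → 40.1.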